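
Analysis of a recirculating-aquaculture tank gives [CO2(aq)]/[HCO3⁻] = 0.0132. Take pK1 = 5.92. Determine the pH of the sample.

pH = 7.80

From K1 = [H⁺][HCO3⁻]/[CO2(aq)]:  pH = pK1 − log₁₀([CO2(aq)]/[HCO3⁻])
log₁₀(0.0132) = -1.879
pH = 5.92 − (-1.879) = 7.80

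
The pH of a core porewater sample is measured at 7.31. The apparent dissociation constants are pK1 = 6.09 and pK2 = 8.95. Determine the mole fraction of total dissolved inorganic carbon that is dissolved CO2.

α₀ = 0.0556

α₀ = 1 / (1 + K1/[H⁺] + K1K2/[H⁺]²) = 1 / (1 + 10^+1.22 + 10^-0.42)
   = 1 / (1 + 16.596 + 0.38019) = 1/17.976 = 0.05563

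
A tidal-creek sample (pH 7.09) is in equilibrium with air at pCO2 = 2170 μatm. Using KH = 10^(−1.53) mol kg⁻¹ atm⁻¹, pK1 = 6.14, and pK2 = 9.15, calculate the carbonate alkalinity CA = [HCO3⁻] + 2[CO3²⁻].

[CO2*] = KH · pCO2 = 10^(−1.53) × 2170×10^-6 = 6.404×10^-5 mol/kg
α₀ = 1/(1 + K1/[H⁺] + K1K2/[H⁺]²) = 1/(1 + 10^+0.95 + 10^-1.11) = 0.1001
DIC = [CO2*]/α₀ = 6.404×10^-5 / 0.1001 = 0.6398 mmol/kg
CA = (α₁ + 2α₂)·DIC = (0.8921 + 2×0.007770) × 0.6398 = 0.581 mmol/kg

CA = 0.581 mmol/kg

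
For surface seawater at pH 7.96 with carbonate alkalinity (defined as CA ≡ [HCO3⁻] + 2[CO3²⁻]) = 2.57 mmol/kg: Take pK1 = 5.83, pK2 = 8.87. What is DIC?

CA = [HCO3⁻] + 2[CO3²⁻] = (α₁ + 2α₂)·DIC
At pH 7.96: [H⁺]/K1 = 10^-2.13 = 0.0074131, K2/[H⁺] = 10^-0.91 = 0.12303
α₁ = 1/(1 + 0.0074131 + 0.12303) = 1/1.1304 = 0.8846; α₂ = α₁·K2/[H⁺] = 0.1088
α₁ + 2α₂ = 1.1023
DIC = CA / (α₁ + 2α₂) = 2.57 / 1.1023 = 2.33 mmol/kg

DIC = 2.33 mmol/kg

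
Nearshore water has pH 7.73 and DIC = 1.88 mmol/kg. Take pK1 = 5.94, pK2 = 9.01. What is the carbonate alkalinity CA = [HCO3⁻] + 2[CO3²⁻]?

CA = [HCO3⁻] + 2[CO3²⁻] = (α₁ + 2α₂)·DIC
At pH 7.73: [H⁺]/K1 = 10^-1.79 = 0.016218, K2/[H⁺] = 10^-1.28 = 0.052481
α₁ = 1/(1 + 0.016218 + 0.052481) = 1/1.0687 = 0.9357; α₂ = α₁·K2/[H⁺] = 0.04911
α₁ + 2α₂ = 1.0339
CA = 1.0339 × 1.88 = 1.94 mmol/kg

CA = 1.94 mmol/kg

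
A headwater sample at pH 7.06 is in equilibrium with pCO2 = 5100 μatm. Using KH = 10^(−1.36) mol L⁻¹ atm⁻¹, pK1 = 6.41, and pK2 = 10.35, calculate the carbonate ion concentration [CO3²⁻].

[CO3²⁻] = 0.510 μmol/L

[CO2*] = KH · pCO2 = 10^(−1.36) × 5100×10^-6 = 2.226×10^-4 mol/L
α₀ = 1/(1 + K1/[H⁺] + K1K2/[H⁺]²) = 1/(1 + 10^+0.65 + 10^-2.64) = 0.1828
DIC = [CO2*]/α₀ = 2.226×10^-4 / 0.1828 = 1.218 mmol/L
[CO3²⁻] = α₂·DIC; α₂ = 0.0004189, so [CO3²⁻] = 0.0004189 × 1.218 = 0.000510 mmol/L = 0.510 μmol/L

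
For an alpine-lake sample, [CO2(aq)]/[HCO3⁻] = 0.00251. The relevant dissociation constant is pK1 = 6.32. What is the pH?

From K1 = [H⁺][HCO3⁻]/[CO2(aq)]:  pH = pK1 − log₁₀([CO2(aq)]/[HCO3⁻])
log₁₀(0.00251) = -2.600
pH = 6.32 − (-2.600) = 8.92

pH = 8.92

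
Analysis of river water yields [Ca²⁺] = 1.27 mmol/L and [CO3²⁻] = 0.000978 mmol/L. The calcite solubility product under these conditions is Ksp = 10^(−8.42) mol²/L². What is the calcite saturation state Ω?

Ksp = 10^(−8.42) = 3.802×10^-9
Ω = [Ca²⁺][CO3²⁻]/Ksp = (1.27×10^-3)(0.000978×10^-3) / 3.802×10^-9 = 0.327

Ω = 0.327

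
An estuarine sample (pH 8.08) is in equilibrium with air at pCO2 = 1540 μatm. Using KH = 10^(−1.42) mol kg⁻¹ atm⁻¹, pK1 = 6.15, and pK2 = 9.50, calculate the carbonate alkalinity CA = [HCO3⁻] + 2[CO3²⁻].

[CO2*] = KH · pCO2 = 10^(−1.42) × 1540×10^-6 = 5.855×10^-5 mol/kg
α₀ = 1/(1 + K1/[H⁺] + K1K2/[H⁺]²) = 1/(1 + 10^+1.93 + 10^+0.51) = 0.01119
DIC = [CO2*]/α₀ = 5.855×10^-5 / 0.01119 = 5.231 mmol/kg
CA = (α₁ + 2α₂)·DIC = (0.9526 + 2×0.03622) × 5.231 = 5.36 mmol/kg

CA = 5.36 mmol/kg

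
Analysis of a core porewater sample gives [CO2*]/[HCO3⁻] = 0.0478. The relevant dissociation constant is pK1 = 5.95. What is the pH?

From K1 = [H⁺][HCO3⁻]/[CO2*]:  pH = pK1 − log₁₀([CO2*]/[HCO3⁻])
log₁₀(0.0478) = -1.321
pH = 5.95 − (-1.321) = 7.27

pH = 7.27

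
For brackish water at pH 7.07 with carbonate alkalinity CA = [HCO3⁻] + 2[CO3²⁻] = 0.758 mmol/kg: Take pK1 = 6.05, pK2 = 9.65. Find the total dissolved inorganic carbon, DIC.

DIC = 0.828 mmol/kg

CA = [HCO3⁻] + 2[CO3²⁻] = (α₁ + 2α₂)·DIC
At pH 7.07: [H⁺]/K1 = 10^-1.02 = 0.095499, K2/[H⁺] = 10^-2.58 = 0.0026303
α₁ = 1/(1 + 0.095499 + 0.0026303) = 1/1.0981 = 0.9106; α₂ = α₁·K2/[H⁺] = 0.002395
α₁ + 2α₂ = 0.9154
DIC = CA / (α₁ + 2α₂) = 0.758 / 0.9154 = 0.828 mmol/kg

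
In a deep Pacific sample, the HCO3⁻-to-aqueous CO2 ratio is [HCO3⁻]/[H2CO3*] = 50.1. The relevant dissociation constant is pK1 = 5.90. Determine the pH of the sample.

From K1 = [H⁺][HCO3⁻]/[H2CO3*]:  pH = pK1 + log₁₀([HCO3⁻]/[H2CO3*])
log₁₀(50.1) = +1.700
pH = 5.90 + (+1.700) = 7.60

pH = 7.60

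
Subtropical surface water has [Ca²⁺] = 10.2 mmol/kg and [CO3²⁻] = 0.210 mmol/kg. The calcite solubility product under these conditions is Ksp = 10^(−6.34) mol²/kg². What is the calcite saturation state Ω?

Ksp = 10^(−6.34) = 4.571×10^-7
Ω = [Ca²⁺][CO3²⁻]/Ksp = (10.2×10^-3)(0.210×10^-3) / 4.571×10^-7 = 4.69

Ω = 4.69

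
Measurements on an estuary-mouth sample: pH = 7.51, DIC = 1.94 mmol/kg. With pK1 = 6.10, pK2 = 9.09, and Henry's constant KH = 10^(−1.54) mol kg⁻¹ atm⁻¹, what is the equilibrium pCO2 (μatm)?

α₀ = 1 / (1 + K1/[H⁺] + K1K2/[H⁺]²) = 1 / (1 + 10^+1.41 + 10^-0.17)
   = 1 / (1 + 25.704 + 0.67608) = 1/27.380 = 0.03652
[CO2*] = α₀ × DIC = 0.03652 × 1.94 = 0.07085 mmol/kg
pCO2 = [CO2*]/KH = 7.085×10^-5 / 2.884×10^-2 = 2460 μatm

pCO2 = 2460 μatm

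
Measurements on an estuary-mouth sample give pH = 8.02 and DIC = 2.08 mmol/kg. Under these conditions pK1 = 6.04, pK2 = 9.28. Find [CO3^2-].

[CO3²⁻] = 0.107 mmol/kg

α₂ = 1 / (1 + [H⁺]/K2 + [H⁺]²/(K1K2)) = 1 / (1 + 10^+1.26 + 10^-0.72)
   = 1 / (1 + 18.197 + 0.19055) = 1/19.388 = 0.05158
[CO3²⁻] = α₂ × DIC = 0.05158 × 2.08 = 0.107 mmol/kg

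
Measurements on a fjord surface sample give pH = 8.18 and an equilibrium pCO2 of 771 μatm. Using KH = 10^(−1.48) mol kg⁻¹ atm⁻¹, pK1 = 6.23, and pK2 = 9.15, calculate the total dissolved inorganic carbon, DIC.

[CO2*] = KH · pCO2 = 10^(−1.48) × 771×10^-6 = 2.553×10^-5 mol/kg
α₀ = 1/(1 + K1/[H⁺] + K1K2/[H⁺]²) = 1/(1 + 10^+1.95 + 10^+0.98) = 0.01003
DIC = [CO2*]/α₀ = 2.553×10^-5 / 0.01003 = 2.54 mmol/kg

DIC = 2.54 mmol/kg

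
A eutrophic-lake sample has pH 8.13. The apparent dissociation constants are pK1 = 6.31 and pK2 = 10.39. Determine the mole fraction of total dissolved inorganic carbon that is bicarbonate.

α₁ = 1 / (1 + [H⁺]/K1 + K2/[H⁺]) = 1 / (1 + 10^-1.82 + 10^-2.26)
   = 1 / (1 + 0.015136 + 0.0054954) = 1/1.0206 = 0.9798

α₁ = 0.980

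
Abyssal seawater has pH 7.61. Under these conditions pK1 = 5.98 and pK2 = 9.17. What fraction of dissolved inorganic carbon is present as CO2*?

α₀ = 1 / (1 + K1/[H⁺] + K1K2/[H⁺]²) = 1 / (1 + 10^+1.63 + 10^+0.07)
   = 1 / (1 + 42.658 + 1.1749) = 1/44.833 = 0.02231

α₀ = 0.0223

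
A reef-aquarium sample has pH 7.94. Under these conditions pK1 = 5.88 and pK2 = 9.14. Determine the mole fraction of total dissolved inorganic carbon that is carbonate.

α₂ = 0.0589

α₂ = 1 / (1 + [H⁺]/K2 + [H⁺]²/(K1K2)) = 1 / (1 + 10^+1.20 + 10^-0.86)
   = 1 / (1 + 15.849 + 0.13804) = 1/16.987 = 0.05887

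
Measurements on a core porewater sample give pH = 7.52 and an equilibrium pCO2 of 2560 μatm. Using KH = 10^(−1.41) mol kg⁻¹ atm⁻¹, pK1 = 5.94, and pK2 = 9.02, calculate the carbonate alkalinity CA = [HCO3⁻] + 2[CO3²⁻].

[CO2*] = KH · pCO2 = 10^(−1.41) × 2560×10^-6 = 9.960×10^-5 mol/kg
α₀ = 1/(1 + K1/[H⁺] + K1K2/[H⁺]²) = 1/(1 + 10^+1.58 + 10^+0.08) = 0.02486
DIC = [CO2*]/α₀ = 9.960×10^-5 / 0.02486 = 4.006 mmol/kg
CA = (α₁ + 2α₂)·DIC = (0.9452 + 2×0.02989) × 4.006 = 4.03 mmol/kg

CA = 4.03 mmol/kg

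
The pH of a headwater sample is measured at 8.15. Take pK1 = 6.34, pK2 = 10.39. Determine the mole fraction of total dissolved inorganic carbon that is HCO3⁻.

α₁ = 1 / (1 + [H⁺]/K1 + K2/[H⁺]) = 1 / (1 + 10^-1.81 + 10^-2.24)
   = 1 / (1 + 0.015488 + 0.0057544) = 1/1.0212 = 0.9792

α₁ = 0.979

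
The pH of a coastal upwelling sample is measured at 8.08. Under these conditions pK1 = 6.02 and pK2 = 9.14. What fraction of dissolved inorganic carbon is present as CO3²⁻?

α₂ = 1 / (1 + [H⁺]/K2 + [H⁺]²/(K1K2)) = 1 / (1 + 10^+1.06 + 10^-1.00)
   = 1 / (1 + 11.482 + 0.10000) = 1/12.582 = 0.07948

α₂ = 0.0795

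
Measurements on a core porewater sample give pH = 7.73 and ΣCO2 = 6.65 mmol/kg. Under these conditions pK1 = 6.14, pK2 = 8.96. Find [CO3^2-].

[CO3²⁻] = 0.361 mmol/kg

α₂ = 1 / (1 + [H⁺]/K2 + [H⁺]²/(K1K2)) = 1 / (1 + 10^+1.23 + 10^-0.36)
   = 1 / (1 + 16.982 + 0.43652) = 1/18.419 = 0.05429
[CO3²⁻] = α₂ × DIC = 0.05429 × 6.65 = 0.361 mmol/kg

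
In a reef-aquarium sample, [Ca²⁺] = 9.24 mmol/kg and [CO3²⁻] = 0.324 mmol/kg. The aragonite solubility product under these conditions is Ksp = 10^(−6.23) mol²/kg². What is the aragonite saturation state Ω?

Ksp = 10^(−6.23) = 5.888×10^-7
Ω = [Ca²⁺][CO3²⁻]/Ksp = (9.24×10^-3)(0.324×10^-3) / 5.888×10^-7 = 5.08

Ω = 5.08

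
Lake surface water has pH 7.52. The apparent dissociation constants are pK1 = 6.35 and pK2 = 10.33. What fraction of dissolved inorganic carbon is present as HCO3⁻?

α₁ = 0.935

α₁ = 1 / (1 + [H⁺]/K1 + K2/[H⁺]) = 1 / (1 + 10^-1.17 + 10^-2.81)
   = 1 / (1 + 0.067608 + 0.0015488) = 1/1.0692 = 0.9353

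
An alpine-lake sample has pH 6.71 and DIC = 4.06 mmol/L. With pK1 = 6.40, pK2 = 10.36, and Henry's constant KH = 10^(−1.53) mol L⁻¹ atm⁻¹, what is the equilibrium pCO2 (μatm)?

α₀ = 1 / (1 + K1/[H⁺] + K1K2/[H⁺]²) = 1 / (1 + 10^+0.31 + 10^-3.34)
   = 1 / (1 + 2.0417 + 0.00045709) = 1/3.0422 = 0.3287
[CO2*] = α₀ × DIC = 0.3287 × 4.06 = 1.335 mmol/L
pCO2 = [CO2*]/KH = 1.335×10^-3 / 2.951×10^-2 = 4.52×10^4 μatm

pCO2 = 4.52×10^4 μatm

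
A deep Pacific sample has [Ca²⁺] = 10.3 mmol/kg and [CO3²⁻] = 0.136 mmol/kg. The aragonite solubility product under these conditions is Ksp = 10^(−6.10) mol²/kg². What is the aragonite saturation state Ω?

Ksp = 10^(−6.10) = 7.943×10^-7
Ω = [Ca²⁺][CO3²⁻]/Ksp = (10.3×10^-3)(0.136×10^-3) / 7.943×10^-7 = 1.76

Ω = 1.76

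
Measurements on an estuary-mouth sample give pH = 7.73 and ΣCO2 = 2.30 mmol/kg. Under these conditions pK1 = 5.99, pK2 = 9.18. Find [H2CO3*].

α₀ = 1 / (1 + K1/[H⁺] + K1K2/[H⁺]²) = 1 / (1 + 10^+1.74 + 10^+0.29)
   = 1 / (1 + 54.954 + 1.9498) = 1/57.904 = 0.01727
[CO2*] = α₀ × DIC = 0.01727 × 2.30 = 0.0397 mmol/kg

[CO2*] = 0.0397 mmol/kg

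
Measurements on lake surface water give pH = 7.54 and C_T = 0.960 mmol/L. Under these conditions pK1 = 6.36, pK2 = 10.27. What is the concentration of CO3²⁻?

α₂ = 1 / (1 + [H⁺]/K2 + [H⁺]²/(K1K2)) = 1 / (1 + 10^+2.73 + 10^+1.55)
   = 1 / (1 + 537.03 + 35.481) = 1/573.51 = 0.001744
[CO3²⁻] = α₂ × DIC = 0.001744 × 0.960 = 0.00167 mmol/L = 1.67 μmol/L

[CO3²⁻] = 1.67 μmol/L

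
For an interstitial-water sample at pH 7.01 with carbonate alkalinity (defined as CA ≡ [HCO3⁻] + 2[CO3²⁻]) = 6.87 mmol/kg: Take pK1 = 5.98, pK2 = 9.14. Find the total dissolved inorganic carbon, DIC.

CA = [HCO3⁻] + 2[CO3²⁻] = (α₁ + 2α₂)·DIC
At pH 7.01: [H⁺]/K1 = 10^-1.03 = 0.093325, K2/[H⁺] = 10^-2.13 = 0.0074131
α₁ = 1/(1 + 0.093325 + 0.0074131) = 1/1.1007 = 0.9085; α₂ = α₁·K2/[H⁺] = 0.006735
α₁ + 2α₂ = 0.9220
DIC = CA / (α₁ + 2α₂) = 6.87 / 0.9220 = 7.45 mmol/kg

DIC = 7.45 mmol/kg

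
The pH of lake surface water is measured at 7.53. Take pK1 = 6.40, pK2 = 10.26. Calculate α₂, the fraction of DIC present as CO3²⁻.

α₂ = 0.00173

α₂ = 1 / (1 + [H⁺]/K2 + [H⁺]²/(K1K2)) = 1 / (1 + 10^+2.73 + 10^+1.60)
   = 1 / (1 + 537.03 + 39.811) = 1/577.84 = 0.001731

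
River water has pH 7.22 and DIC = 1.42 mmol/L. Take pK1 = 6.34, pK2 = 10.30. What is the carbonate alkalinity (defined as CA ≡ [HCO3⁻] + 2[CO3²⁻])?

CA = 1.26 mmol/L

CA = [HCO3⁻] + 2[CO3²⁻] = (α₁ + 2α₂)·DIC
At pH 7.22: [H⁺]/K1 = 10^-0.88 = 0.13183, K2/[H⁺] = 10^-3.08 = 0.00083176
α₁ = 1/(1 + 0.13183 + 0.00083176) = 1/1.1327 = 0.8829; α₂ = α₁·K2/[H⁺] = 0.0007343
α₁ + 2α₂ = 0.8843
CA = 0.8843 × 1.42 = 1.26 mmol/L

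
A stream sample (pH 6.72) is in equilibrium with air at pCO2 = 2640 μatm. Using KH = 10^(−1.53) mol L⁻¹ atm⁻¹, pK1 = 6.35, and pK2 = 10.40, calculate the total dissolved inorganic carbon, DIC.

[CO2*] = KH · pCO2 = 10^(−1.53) × 2640×10^-6 = 7.791×10^-5 mol/L
α₀ = 1/(1 + K1/[H⁺] + K1K2/[H⁺]²) = 1/(1 + 10^+0.37 + 10^-3.31) = 0.2990
DIC = [CO2*]/α₀ = 7.791×10^-5 / 0.2990 = 0.261 mmol/L

DIC = 0.261 mmol/L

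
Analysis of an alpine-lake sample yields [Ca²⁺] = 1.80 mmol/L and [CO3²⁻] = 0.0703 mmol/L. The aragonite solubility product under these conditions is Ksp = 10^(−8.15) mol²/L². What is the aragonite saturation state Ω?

Ω = 17.9

Ksp = 10^(−8.15) = 7.079×10^-9
Ω = [Ca²⁺][CO3²⁻]/Ksp = (1.80×10^-3)(0.0703×10^-3) / 7.079×10^-9 = 17.9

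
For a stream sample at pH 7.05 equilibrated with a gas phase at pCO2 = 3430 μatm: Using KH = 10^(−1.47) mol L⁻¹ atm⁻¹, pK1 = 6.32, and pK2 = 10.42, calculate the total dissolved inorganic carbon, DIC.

DIC = 0.741 mmol/L

[CO2*] = KH · pCO2 = 10^(−1.47) × 3430×10^-6 = 1.162×10^-4 mol/L
α₀ = 1/(1 + K1/[H⁺] + K1K2/[H⁺]²) = 1/(1 + 10^+0.73 + 10^-2.64) = 0.1569
DIC = [CO2*]/α₀ = 1.162×10^-4 / 0.1569 = 0.741 mmol/L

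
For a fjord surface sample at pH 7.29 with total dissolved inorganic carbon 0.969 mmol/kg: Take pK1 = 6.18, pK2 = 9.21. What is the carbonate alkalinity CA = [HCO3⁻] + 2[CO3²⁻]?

CA = [HCO3⁻] + 2[CO3²⁻] = (α₁ + 2α₂)·DIC
At pH 7.29: [H⁺]/K1 = 10^-1.11 = 0.077625, K2/[H⁺] = 10^-1.92 = 0.012023
α₁ = 1/(1 + 0.077625 + 0.012023) = 1/1.0896 = 0.9177; α₂ = α₁·K2/[H⁺] = 0.01103
α₁ + 2α₂ = 0.9398
CA = 0.9398 × 0.969 = 0.911 mmol/kg

CA = 0.911 mmol/kg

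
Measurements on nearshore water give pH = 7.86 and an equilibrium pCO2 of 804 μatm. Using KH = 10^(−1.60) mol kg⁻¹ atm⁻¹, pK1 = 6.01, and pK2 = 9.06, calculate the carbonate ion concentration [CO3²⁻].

[CO2*] = KH · pCO2 = 10^(−1.60) × 804×10^-6 = 2.020×10^-5 mol/kg
α₀ = 1/(1 + K1/[H⁺] + K1K2/[H⁺]²) = 1/(1 + 10^+1.85 + 10^+0.65) = 0.01311
DIC = [CO2*]/α₀ = 2.020×10^-5 / 0.01311 = 1.540 mmol/kg
[CO3²⁻] = α₂·DIC; α₂ = 0.05857, so [CO3²⁻] = 0.05857 × 1.540 = 0.0902 mmol/kg

[CO3²⁻] = 0.0902 mmol/kg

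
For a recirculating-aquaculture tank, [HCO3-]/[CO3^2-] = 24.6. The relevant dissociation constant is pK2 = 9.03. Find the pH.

From K2 = [H⁺][CO3^2-]/[HCO3-]:  pH = pK2 − log₁₀([HCO3-]/[CO3^2-])
log₁₀(24.6) = +1.391
pH = 9.03 − (+1.391) = 7.64

pH = 7.64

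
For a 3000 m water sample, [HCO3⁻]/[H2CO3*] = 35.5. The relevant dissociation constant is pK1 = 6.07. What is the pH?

pH = 7.62

From K1 = [H⁺][HCO3⁻]/[H2CO3*]:  pH = pK1 + log₁₀([HCO3⁻]/[H2CO3*])
log₁₀(35.5) = +1.550
pH = 6.07 + (+1.550) = 7.62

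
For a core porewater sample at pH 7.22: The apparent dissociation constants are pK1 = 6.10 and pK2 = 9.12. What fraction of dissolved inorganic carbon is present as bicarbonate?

α₁ = 0.919

α₁ = 1 / (1 + [H⁺]/K1 + K2/[H⁺]) = 1 / (1 + 10^-1.12 + 10^-1.90)
   = 1 / (1 + 0.075858 + 0.012589) = 1/1.0884 = 0.9187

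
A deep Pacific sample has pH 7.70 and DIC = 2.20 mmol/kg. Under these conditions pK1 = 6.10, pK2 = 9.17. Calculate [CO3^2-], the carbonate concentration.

[CO3²⁻] = 0.0704 mmol/kg

α₂ = 1 / (1 + [H⁺]/K2 + [H⁺]²/(K1K2)) = 1 / (1 + 10^+1.47 + 10^-0.13)
   = 1 / (1 + 29.512 + 0.74131) = 1/31.253 = 0.03200
[CO3²⁻] = α₂ × DIC = 0.03200 × 2.20 = 0.0704 mmol/kg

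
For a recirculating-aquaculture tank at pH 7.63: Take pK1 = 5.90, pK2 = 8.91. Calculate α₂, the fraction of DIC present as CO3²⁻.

α₂ = 0.0490

α₂ = 1 / (1 + [H⁺]/K2 + [H⁺]²/(K1K2)) = 1 / (1 + 10^+1.28 + 10^-0.45)
   = 1 / (1 + 19.055 + 0.35481) = 1/20.409 = 0.04900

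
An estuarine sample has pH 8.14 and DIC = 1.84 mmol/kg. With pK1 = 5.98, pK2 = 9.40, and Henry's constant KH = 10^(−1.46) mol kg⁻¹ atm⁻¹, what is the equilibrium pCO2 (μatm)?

pCO2 = 346 μatm

α₀ = 1 / (1 + K1/[H⁺] + K1K2/[H⁺]²) = 1 / (1 + 10^+2.16 + 10^+0.90)
   = 1 / (1 + 144.54 + 7.9433) = 1/153.49 = 0.006515
[CO2*] = α₀ × DIC = 0.006515 × 1.84 = 0.01199 mmol/kg = 11.99 μmol/kg
pCO2 = [CO2*]/KH = 1.199×10^-5 / 3.467×10^-2 = 346 μatm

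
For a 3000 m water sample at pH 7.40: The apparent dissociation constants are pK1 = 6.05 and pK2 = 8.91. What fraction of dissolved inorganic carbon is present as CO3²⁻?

α₂ = 0.0287

α₂ = 1 / (1 + [H⁺]/K2 + [H⁺]²/(K1K2)) = 1 / (1 + 10^+1.51 + 10^+0.16)
   = 1 / (1 + 32.359 + 1.4454) = 1/34.805 = 0.02873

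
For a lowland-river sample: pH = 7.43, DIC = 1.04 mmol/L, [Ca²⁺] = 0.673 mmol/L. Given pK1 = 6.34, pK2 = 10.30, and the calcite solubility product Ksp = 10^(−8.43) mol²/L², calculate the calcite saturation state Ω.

Ω = 0.235

α₂ = 1 / (1 + [H⁺]/K2 + [H⁺]²/(K1K2)) = 1 / (1 + 10^+2.87 + 10^+1.78)
   = 1 / (1 + 741.31 + 60.256) = 1/802.57 = 0.001246
[CO3²⁻] = α₂ × DIC = 0.001246 × 1.04 = 0.001296 mmol/L = 1.296 μmol/L
Ksp = 10^(−8.43) = 3.715×10^-9
Ω = [Ca²⁺][CO3²⁻]/Ksp = (0.673×10^-3)(1.296×10^-6) / 3.715×10^-9 = 0.235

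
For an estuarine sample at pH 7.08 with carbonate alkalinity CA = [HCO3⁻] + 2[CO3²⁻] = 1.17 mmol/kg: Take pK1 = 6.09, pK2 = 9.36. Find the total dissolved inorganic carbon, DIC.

CA = [HCO3⁻] + 2[CO3²⁻] = (α₁ + 2α₂)·DIC
At pH 7.08: [H⁺]/K1 = 10^-0.99 = 0.10233, K2/[H⁺] = 10^-2.28 = 0.0052481
α₁ = 1/(1 + 0.10233 + 0.0052481) = 1/1.1076 = 0.9029; α₂ = α₁·K2/[H⁺] = 0.004738
α₁ + 2α₂ = 0.9123
DIC = CA / (α₁ + 2α₂) = 1.17 / 0.9123 = 1.28 mmol/kg

DIC = 1.28 mmol/kg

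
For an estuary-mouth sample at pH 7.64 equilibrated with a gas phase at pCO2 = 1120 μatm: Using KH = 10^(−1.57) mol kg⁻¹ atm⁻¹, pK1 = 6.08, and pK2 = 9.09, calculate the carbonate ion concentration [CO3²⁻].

[CO2*] = KH · pCO2 = 10^(−1.57) × 1120×10^-6 = 3.015×10^-5 mol/kg
α₀ = 1/(1 + K1/[H⁺] + K1K2/[H⁺]²) = 1/(1 + 10^+1.56 + 10^+0.11) = 0.02591
DIC = [CO2*]/α₀ = 3.015×10^-5 / 0.02591 = 1.163 mmol/kg
[CO3²⁻] = α₂·DIC; α₂ = 0.03338, so [CO3²⁻] = 0.03338 × 1.163 = 0.0388 mmol/kg

[CO3²⁻] = 0.0388 mmol/kg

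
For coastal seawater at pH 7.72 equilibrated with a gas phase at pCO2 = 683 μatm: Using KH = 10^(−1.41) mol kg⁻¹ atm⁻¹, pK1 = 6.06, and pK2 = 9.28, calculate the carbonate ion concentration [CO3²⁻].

[CO2*] = KH · pCO2 = 10^(−1.41) × 683×10^-6 = 2.657×10^-5 mol/kg
α₀ = 1/(1 + K1/[H⁺] + K1K2/[H⁺]²) = 1/(1 + 10^+1.66 + 10^+0.10) = 0.02085
DIC = [CO2*]/α₀ = 2.657×10^-5 / 0.02085 = 1.275 mmol/kg
[CO3²⁻] = α₂·DIC; α₂ = 0.02625, so [CO3²⁻] = 0.02625 × 1.275 = 0.0335 mmol/kg

[CO3²⁻] = 0.0335 mmol/kg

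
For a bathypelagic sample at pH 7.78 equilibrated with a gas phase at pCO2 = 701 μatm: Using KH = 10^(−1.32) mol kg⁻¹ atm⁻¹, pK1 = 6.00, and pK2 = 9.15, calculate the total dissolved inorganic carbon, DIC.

[CO2*] = KH · pCO2 = 10^(−1.32) × 701×10^-6 = 3.355×10^-5 mol/kg
α₀ = 1/(1 + K1/[H⁺] + K1K2/[H⁺]²) = 1/(1 + 10^+1.78 + 10^+0.41) = 0.01567
DIC = [CO2*]/α₀ = 3.355×10^-5 / 0.01567 = 2.14 mmol/kg

DIC = 2.14 mmol/kg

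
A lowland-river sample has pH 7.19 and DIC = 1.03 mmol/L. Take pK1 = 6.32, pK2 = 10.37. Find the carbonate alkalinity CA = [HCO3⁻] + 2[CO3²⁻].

CA = [HCO3⁻] + 2[CO3²⁻] = (α₁ + 2α₂)·DIC
At pH 7.19: [H⁺]/K1 = 10^-0.87 = 0.13490, K2/[H⁺] = 10^-3.18 = 0.00066069
α₁ = 1/(1 + 0.13490 + 0.00066069) = 1/1.1356 = 0.8806; α₂ = α₁·K2/[H⁺] = 0.0005818
α₁ + 2α₂ = 0.8818
CA = 0.8818 × 1.03 = 0.908 mmol/L

CA = 0.908 mmol/L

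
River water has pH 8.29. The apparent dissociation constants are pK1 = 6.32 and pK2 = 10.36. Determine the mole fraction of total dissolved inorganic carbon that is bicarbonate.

α₁ = 1 / (1 + [H⁺]/K1 + K2/[H⁺]) = 1 / (1 + 10^-1.97 + 10^-2.07)
   = 1 / (1 + 0.010715 + 0.0085114) = 1/1.0192 = 0.9811

α₁ = 0.981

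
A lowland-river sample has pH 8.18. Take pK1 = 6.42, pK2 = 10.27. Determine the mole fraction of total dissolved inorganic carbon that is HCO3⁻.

α₁ = 0.975

α₁ = 1 / (1 + [H⁺]/K1 + K2/[H⁺]) = 1 / (1 + 10^-1.76 + 10^-2.09)
   = 1 / (1 + 0.017378 + 0.0081283) = 1/1.0255 = 0.9751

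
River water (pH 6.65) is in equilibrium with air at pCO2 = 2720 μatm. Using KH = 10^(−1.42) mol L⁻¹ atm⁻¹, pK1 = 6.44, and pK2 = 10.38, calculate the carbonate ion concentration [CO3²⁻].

[CO2*] = KH · pCO2 = 10^(−1.42) × 2720×10^-6 = 1.034×10^-4 mol/L
α₀ = 1/(1 + K1/[H⁺] + K1K2/[H⁺]²) = 1/(1 + 10^+0.21 + 10^-3.52) = 0.3814
DIC = [CO2*]/α₀ = 1.034×10^-4 / 0.3814 = 0.2712 mmol/L
[CO3²⁻] = α₂·DIC; α₂ = 0.0001152, so [CO3²⁻] = 0.0001152 × 0.2712 = 3.12×10^-5 mmol/L = 0.0312 μmol/L

[CO3²⁻] = 0.0312 μmol/L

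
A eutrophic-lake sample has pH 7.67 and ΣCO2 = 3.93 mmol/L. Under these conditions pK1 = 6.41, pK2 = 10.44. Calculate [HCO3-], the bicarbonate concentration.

[HCO3⁻] = 3.72 mmol/L

α₁ = 1 / (1 + [H⁺]/K1 + K2/[H⁺]) = 1 / (1 + 10^-1.26 + 10^-2.77)
   = 1 / (1 + 0.054954 + 0.0016982) = 1/1.0567 = 0.9464
[HCO3⁻] = α₁ × DIC = 0.9464 × 3.93 = 3.72 mmol/L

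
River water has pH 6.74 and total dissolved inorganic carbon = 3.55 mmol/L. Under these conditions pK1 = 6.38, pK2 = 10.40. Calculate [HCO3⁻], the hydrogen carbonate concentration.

α₁ = 1 / (1 + [H⁺]/K1 + K2/[H⁺]) = 1 / (1 + 10^-0.36 + 10^-3.66)
   = 1 / (1 + 0.43652 + 0.00021878) = 1/1.4367 = 0.6960
[HCO3⁻] = α₁ × DIC = 0.6960 × 3.55 = 2.47 mmol/L

[HCO3⁻] = 2.47 mmol/L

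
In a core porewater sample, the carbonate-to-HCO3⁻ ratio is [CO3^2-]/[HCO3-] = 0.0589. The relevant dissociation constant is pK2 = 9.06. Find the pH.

pH = 7.83

From K2 = [H⁺][CO3^2-]/[HCO3-]:  pH = pK2 + log₁₀([CO3^2-]/[HCO3-])
log₁₀(0.0589) = -1.230
pH = 9.06 + (-1.230) = 7.83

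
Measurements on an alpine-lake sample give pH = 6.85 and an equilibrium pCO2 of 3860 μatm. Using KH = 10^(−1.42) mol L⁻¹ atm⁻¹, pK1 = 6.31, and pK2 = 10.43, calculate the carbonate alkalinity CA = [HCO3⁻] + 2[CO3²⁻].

CA = 0.509 mmol/L

[CO2*] = KH · pCO2 = 10^(−1.42) × 3860×10^-6 = 1.468×10^-4 mol/L
α₀ = 1/(1 + K1/[H⁺] + K1K2/[H⁺]²) = 1/(1 + 10^+0.54 + 10^-3.04) = 0.2238
DIC = [CO2*]/α₀ = 1.468×10^-4 / 0.2238 = 0.6557 mmol/L
CA = (α₁ + 2α₂)·DIC = (0.7760 + 2×0.0002041) × 0.6557 = 0.509 mmol/L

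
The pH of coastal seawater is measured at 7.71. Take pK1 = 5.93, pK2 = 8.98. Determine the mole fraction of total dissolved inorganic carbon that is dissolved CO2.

α₀ = 0.0155

α₀ = 1 / (1 + K1/[H⁺] + K1K2/[H⁺]²) = 1 / (1 + 10^+1.78 + 10^+0.51)
   = 1 / (1 + 60.256 + 3.2359) = 1/64.492 = 0.01551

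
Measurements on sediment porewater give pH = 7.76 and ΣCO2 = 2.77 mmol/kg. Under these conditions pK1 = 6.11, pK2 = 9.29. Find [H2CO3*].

α₀ = 1 / (1 + K1/[H⁺] + K1K2/[H⁺]²) = 1 / (1 + 10^+1.65 + 10^+0.12)
   = 1 / (1 + 44.668 + 1.3183) = 1/46.987 = 0.02128
[CO2*] = α₀ × DIC = 0.02128 × 2.77 = 0.0590 mmol/kg

[CO2*] = 0.0590 mmol/kg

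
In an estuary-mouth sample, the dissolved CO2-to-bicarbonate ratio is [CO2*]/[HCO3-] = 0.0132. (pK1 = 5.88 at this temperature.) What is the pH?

From K1 = [H⁺][HCO3-]/[CO2*]:  pH = pK1 − log₁₀([CO2*]/[HCO3-])
log₁₀(0.0132) = -1.879
pH = 5.88 − (-1.879) = 7.76

pH = 7.76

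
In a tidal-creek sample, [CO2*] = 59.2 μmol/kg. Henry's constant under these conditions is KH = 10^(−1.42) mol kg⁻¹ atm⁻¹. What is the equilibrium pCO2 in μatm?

pCO2 = 1560 μatm

KH = 10^(−1.42) = 3.802×10^-2 mol kg⁻¹ atm⁻¹
pCO2 = [CO2*]/KH = 59.2×10^-6 / 3.802×10^-2 = 1.56×10^-3 atm = 1560 μatm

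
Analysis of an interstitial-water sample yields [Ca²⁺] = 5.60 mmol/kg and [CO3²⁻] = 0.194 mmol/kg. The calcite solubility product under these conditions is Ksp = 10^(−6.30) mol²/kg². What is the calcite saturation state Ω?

Ω = 2.17

Ksp = 10^(−6.30) = 5.012×10^-7
Ω = [Ca²⁺][CO3²⁻]/Ksp = (5.60×10^-3)(0.194×10^-3) / 5.012×10^-7 = 2.17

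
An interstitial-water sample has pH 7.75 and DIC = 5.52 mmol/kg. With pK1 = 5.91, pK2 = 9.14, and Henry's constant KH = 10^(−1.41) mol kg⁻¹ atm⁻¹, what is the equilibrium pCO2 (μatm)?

pCO2 = 1940 μatm

α₀ = 1 / (1 + K1/[H⁺] + K1K2/[H⁺]²) = 1 / (1 + 10^+1.84 + 10^+0.45)
   = 1 / (1 + 69.183 + 2.8184) = 1/73.001 = 0.01370
[CO2*] = α₀ × DIC = 0.01370 × 5.52 = 0.07561 mmol/kg
pCO2 = [CO2*]/KH = 7.561×10^-5 / 3.890×10^-2 = 1940 μatm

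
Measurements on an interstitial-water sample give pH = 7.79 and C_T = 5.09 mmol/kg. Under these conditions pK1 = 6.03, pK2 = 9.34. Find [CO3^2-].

[CO3²⁻] = 0.137 mmol/kg

α₂ = 1 / (1 + [H⁺]/K2 + [H⁺]²/(K1K2)) = 1 / (1 + 10^+1.55 + 10^-0.21)
   = 1 / (1 + 35.481 + 0.61660) = 1/37.098 = 0.02696
[CO3²⁻] = α₂ × DIC = 0.02696 × 5.09 = 0.137 mmol/kg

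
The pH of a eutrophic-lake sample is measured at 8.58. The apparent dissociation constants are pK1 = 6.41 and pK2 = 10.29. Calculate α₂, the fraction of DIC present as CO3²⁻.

α₂ = 1 / (1 + [H⁺]/K2 + [H⁺]²/(K1K2)) = 1 / (1 + 10^+1.71 + 10^-0.46)
   = 1 / (1 + 51.286 + 0.34674) = 1/52.633 = 0.01900

α₂ = 0.0190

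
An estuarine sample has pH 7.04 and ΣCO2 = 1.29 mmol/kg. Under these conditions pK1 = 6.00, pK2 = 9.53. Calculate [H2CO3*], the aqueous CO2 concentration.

α₀ = 1 / (1 + K1/[H⁺] + K1K2/[H⁺]²) = 1 / (1 + 10^+1.04 + 10^-1.45)
   = 1 / (1 + 10.965 + 0.035481) = 1/12.000 = 0.08333
[CO2*] = α₀ × DIC = 0.08333 × 1.29 = 0.107 mmol/kg

[CO2*] = 0.107 mmol/kg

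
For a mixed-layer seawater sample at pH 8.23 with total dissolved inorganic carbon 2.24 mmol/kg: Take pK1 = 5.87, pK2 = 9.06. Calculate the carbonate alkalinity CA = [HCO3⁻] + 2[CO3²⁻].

CA = 2.52 mmol/kg

CA = [HCO3⁻] + 2[CO3²⁻] = (α₁ + 2α₂)·DIC
At pH 8.23: [H⁺]/K1 = 10^-2.36 = 0.0043652, K2/[H⁺] = 10^-0.83 = 0.14791
α₁ = 1/(1 + 0.0043652 + 0.14791) = 1/1.1523 = 0.8678; α₂ = α₁·K2/[H⁺] = 0.1284
α₁ + 2α₂ = 1.1246
CA = 1.1246 × 2.24 = 2.52 mmol/kg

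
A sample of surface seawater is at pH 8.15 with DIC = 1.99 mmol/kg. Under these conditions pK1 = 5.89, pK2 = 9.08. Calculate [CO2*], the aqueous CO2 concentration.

[CO2*] = 9.74 μmol/kg

α₀ = 1 / (1 + K1/[H⁺] + K1K2/[H⁺]²) = 1 / (1 + 10^+2.26 + 10^+1.33)
   = 1 / (1 + 181.97 + 21.380) = 1/204.35 = 0.004894
[CO2*] = α₀ × DIC = 0.004894 × 1.99 = 0.00974 mmol/kg = 9.74 μmol/kg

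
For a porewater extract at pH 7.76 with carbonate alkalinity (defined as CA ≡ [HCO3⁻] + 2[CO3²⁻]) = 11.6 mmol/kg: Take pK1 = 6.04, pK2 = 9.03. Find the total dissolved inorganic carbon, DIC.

CA = [HCO3⁻] + 2[CO3²⁻] = (α₁ + 2α₂)·DIC
At pH 7.76: [H⁺]/K1 = 10^-1.72 = 0.019055, K2/[H⁺] = 10^-1.27 = 0.053703
α₁ = 1/(1 + 0.019055 + 0.053703) = 1/1.0728 = 0.9322; α₂ = α₁·K2/[H⁺] = 0.05006
α₁ + 2α₂ = 1.0323
DIC = CA / (α₁ + 2α₂) = 11.6 / 1.0323 = 11.2 mmol/kg

DIC = 11.2 mmol/kg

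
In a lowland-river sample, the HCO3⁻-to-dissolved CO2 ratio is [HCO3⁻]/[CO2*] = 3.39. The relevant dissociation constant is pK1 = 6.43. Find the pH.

pH = 6.96

From K1 = [H⁺][HCO3⁻]/[CO2*]:  pH = pK1 + log₁₀([HCO3⁻]/[CO2*])
log₁₀(3.39) = +0.530
pH = 6.43 + (+0.530) = 6.96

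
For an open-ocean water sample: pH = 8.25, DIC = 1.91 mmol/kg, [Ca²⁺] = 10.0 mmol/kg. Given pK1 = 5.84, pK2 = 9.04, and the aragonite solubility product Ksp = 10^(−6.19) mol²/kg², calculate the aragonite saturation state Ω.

Ω = 4.11

α₂ = 1 / (1 + [H⁺]/K2 + [H⁺]²/(K1K2)) = 1 / (1 + 10^+0.79 + 10^-1.62)
   = 1 / (1 + 6.1660 + 0.023988) = 1/7.1899 = 0.1391
[CO3²⁻] = α₂ × DIC = 0.1391 × 1.91 = 0.2656 mmol/kg
Ksp = 10^(−6.19) = 6.457×10^-7
Ω = [Ca²⁺][CO3²⁻]/Ksp = (10.0×10^-3)(2.656×10^-4) / 6.457×10^-7 = 4.11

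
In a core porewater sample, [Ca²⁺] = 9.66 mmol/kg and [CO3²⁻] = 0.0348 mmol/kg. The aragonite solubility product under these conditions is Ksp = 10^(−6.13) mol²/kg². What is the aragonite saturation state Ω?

Ω = 0.453

Ksp = 10^(−6.13) = 7.413×10^-7
Ω = [Ca²⁺][CO3²⁻]/Ksp = (9.66×10^-3)(0.0348×10^-3) / 7.413×10^-7 = 0.453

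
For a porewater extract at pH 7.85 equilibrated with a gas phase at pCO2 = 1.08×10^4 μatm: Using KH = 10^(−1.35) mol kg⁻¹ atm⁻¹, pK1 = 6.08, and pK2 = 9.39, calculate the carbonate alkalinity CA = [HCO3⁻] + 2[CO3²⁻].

[CO2*] = KH · pCO2 = 10^(−1.35) × 1.08×10^4×10^-6 = 4.824×10^-4 mol/kg
α₀ = 1/(1 + K1/[H⁺] + K1K2/[H⁺]²) = 1/(1 + 10^+1.77 + 10^+0.23) = 0.01624
DIC = [CO2*]/α₀ = 4.824×10^-4 / 0.01624 = 29.71 mmol/kg
CA = (α₁ + 2α₂)·DIC = (0.9562 + 2×0.02758) × 29.71 = 30.0 mmol/kg

CA = 30.0 mmol/kg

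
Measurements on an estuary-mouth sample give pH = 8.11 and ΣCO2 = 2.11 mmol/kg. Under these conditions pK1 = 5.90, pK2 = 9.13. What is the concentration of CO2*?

[CO2*] = 11.8 μmol/kg

α₀ = 1 / (1 + K1/[H⁺] + K1K2/[H⁺]²) = 1 / (1 + 10^+2.21 + 10^+1.19)
   = 1 / (1 + 162.18 + 15.488) = 1/178.67 = 0.005597
[CO2*] = α₀ × DIC = 0.005597 × 2.11 = 0.0118 mmol/kg = 11.8 μmol/kg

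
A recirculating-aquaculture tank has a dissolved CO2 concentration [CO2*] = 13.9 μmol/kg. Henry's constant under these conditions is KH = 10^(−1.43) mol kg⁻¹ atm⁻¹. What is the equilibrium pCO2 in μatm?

KH = 10^(−1.43) = 3.715×10^-2 mol kg⁻¹ atm⁻¹
pCO2 = [CO2*]/KH = 13.9×10^-6 / 3.715×10^-2 = 3.74×10^-4 atm = 374 μatm

pCO2 = 374 μatm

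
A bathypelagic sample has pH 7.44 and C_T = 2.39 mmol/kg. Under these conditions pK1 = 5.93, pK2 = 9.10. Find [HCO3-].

[HCO3⁻] = 2.27 mmol/kg

α₁ = 1 / (1 + [H⁺]/K1 + K2/[H⁺]) = 1 / (1 + 10^-1.51 + 10^-1.66)
   = 1 / (1 + 0.030903 + 0.021878) = 1/1.0528 = 0.9499
[HCO3⁻] = α₁ × DIC = 0.9499 × 2.39 = 2.27 mmol/kg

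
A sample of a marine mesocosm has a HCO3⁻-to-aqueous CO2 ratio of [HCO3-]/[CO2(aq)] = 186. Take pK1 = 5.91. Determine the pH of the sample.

pH = 8.18

From K1 = [H⁺][HCO3-]/[CO2(aq)]:  pH = pK1 + log₁₀([HCO3-]/[CO2(aq)])
log₁₀(186) = +2.270
pH = 5.91 + (+2.270) = 8.18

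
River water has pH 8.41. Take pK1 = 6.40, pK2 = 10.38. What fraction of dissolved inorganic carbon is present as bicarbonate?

α₁ = 0.980

α₁ = 1 / (1 + [H⁺]/K1 + K2/[H⁺]) = 1 / (1 + 10^-2.01 + 10^-1.97)
   = 1 / (1 + 0.0097724 + 0.010715) = 1/1.0205 = 0.9799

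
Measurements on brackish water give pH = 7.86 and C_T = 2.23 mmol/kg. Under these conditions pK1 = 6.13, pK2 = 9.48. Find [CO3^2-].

α₂ = 1 / (1 + [H⁺]/K2 + [H⁺]²/(K1K2)) = 1 / (1 + 10^+1.62 + 10^-0.11)
   = 1 / (1 + 41.687 + 0.77625) = 1/43.463 = 0.02301
[CO3²⁻] = α₂ × DIC = 0.02301 × 2.23 = 0.0513 mmol/kg

[CO3²⁻] = 0.0513 mmol/kg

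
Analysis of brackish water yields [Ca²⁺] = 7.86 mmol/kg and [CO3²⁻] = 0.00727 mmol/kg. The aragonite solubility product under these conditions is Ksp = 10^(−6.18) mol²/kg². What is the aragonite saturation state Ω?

Ω = 0.0865

Ksp = 10^(−6.18) = 6.607×10^-7
Ω = [Ca²⁺][CO3²⁻]/Ksp = (7.86×10^-3)(0.00727×10^-3) / 6.607×10^-7 = 0.0865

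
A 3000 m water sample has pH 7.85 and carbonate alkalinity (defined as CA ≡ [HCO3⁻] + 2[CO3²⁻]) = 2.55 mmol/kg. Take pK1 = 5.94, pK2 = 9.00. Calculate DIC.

CA = [HCO3⁻] + 2[CO3²⁻] = (α₁ + 2α₂)·DIC
At pH 7.85: [H⁺]/K1 = 10^-1.91 = 0.012303, K2/[H⁺] = 10^-1.15 = 0.070795
α₁ = 1/(1 + 0.012303 + 0.070795) = 1/1.0831 = 0.9233; α₂ = α₁·K2/[H⁺] = 0.06536
α₁ + 2α₂ = 1.0540
DIC = CA / (α₁ + 2α₂) = 2.55 / 1.0540 = 2.42 mmol/kg

DIC = 2.42 mmol/kg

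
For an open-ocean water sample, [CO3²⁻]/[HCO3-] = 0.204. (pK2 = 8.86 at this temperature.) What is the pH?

From K2 = [H⁺][CO3²⁻]/[HCO3-]:  pH = pK2 + log₁₀([CO3²⁻]/[HCO3-])
log₁₀(0.204) = -0.690
pH = 8.86 + (-0.690) = 8.17

pH = 8.17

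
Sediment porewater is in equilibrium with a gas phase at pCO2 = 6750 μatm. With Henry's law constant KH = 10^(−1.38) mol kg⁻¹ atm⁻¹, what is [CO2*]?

KH = 10^(−1.38) = 4.169×10^-2 mol kg⁻¹ atm⁻¹
[CO2*] = KH · pCO2 = 4.169×10^-2 × 6750×10^-6 atm = 2.81×10^-4 mol/kg

[CO2*] = 281 μmol/kg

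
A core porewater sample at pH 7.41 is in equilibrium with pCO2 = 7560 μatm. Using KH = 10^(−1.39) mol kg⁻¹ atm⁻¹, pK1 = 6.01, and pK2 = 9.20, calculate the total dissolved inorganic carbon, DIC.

DIC = 8.17 mmol/kg

[CO2*] = KH · pCO2 = 10^(−1.39) × 7560×10^-6 = 3.080×10^-4 mol/kg
α₀ = 1/(1 + K1/[H⁺] + K1K2/[H⁺]²) = 1/(1 + 10^+1.40 + 10^-0.39) = 0.03770
DIC = [CO2*]/α₀ = 3.080×10^-4 / 0.03770 = 8.17 mmol/kg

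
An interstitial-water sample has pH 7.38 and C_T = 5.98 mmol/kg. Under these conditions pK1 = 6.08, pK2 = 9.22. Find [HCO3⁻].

α₁ = 1 / (1 + [H⁺]/K1 + K2/[H⁺]) = 1 / (1 + 10^-1.30 + 10^-1.84)
   = 1 / (1 + 0.050119 + 0.014454) = 1/1.0646 = 0.9393
[HCO3⁻] = α₁ × DIC = 0.9393 × 5.98 = 5.62 mmol/kg

[HCO3⁻] = 5.62 mmol/kg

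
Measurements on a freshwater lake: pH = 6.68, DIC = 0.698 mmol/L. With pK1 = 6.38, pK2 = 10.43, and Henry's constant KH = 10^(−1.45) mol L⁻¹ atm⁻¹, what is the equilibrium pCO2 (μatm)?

α₀ = 1 / (1 + K1/[H⁺] + K1K2/[H⁺]²) = 1 / (1 + 10^+0.30 + 10^-3.45)
   = 1 / (1 + 1.9953 + 0.00035481) = 1/2.9956 = 0.3338
[CO2*] = α₀ × DIC = 0.3338 × 0.698 = 0.2330 mmol/L
pCO2 = [CO2*]/KH = 2.330×10^-4 / 3.548×10^-2 = 6570 μatm

pCO2 = 6570 μatm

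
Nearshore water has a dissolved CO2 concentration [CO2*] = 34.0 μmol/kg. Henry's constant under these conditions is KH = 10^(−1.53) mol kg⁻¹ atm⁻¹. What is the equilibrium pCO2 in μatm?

pCO2 = 1150 μatm

KH = 10^(−1.53) = 2.951×10^-2 mol kg⁻¹ atm⁻¹
pCO2 = [CO2*]/KH = 34.0×10^-6 / 2.951×10^-2 = 1.15×10^-3 atm = 1150 μatm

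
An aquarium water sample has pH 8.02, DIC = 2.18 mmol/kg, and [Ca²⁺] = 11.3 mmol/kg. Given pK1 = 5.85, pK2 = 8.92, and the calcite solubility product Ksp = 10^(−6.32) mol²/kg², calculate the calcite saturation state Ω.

α₂ = 1 / (1 + [H⁺]/K2 + [H⁺]²/(K1K2)) = 1 / (1 + 10^+0.90 + 10^-1.27)
   = 1 / (1 + 7.9433 + 0.053703) = 1/8.9970 = 0.1111
[CO3²⁻] = α₂ × DIC = 0.1111 × 2.18 = 0.2423 mmol/kg
Ksp = 10^(−6.32) = 4.786×10^-7
Ω = [Ca²⁺][CO3²⁻]/Ksp = (11.3×10^-3)(2.423×10^-4) / 4.786×10^-7 = 5.72

Ω = 5.72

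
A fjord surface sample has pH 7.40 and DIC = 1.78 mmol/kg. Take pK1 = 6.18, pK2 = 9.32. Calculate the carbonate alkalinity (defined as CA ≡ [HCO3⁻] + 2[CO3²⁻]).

CA = 1.70 mmol/kg

CA = [HCO3⁻] + 2[CO3²⁻] = (α₁ + 2α₂)·DIC
At pH 7.40: [H⁺]/K1 = 10^-1.22 = 0.060256, K2/[H⁺] = 10^-1.92 = 0.012023
α₁ = 1/(1 + 0.060256 + 0.012023) = 1/1.0723 = 0.9326; α₂ = α₁·K2/[H⁺] = 0.01121
α₁ + 2α₂ = 0.9550
CA = 0.9550 × 1.78 = 1.70 mmol/kg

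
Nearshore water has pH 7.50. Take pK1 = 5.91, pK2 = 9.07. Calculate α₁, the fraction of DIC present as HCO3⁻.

α₁ = 0.950

α₁ = 1 / (1 + [H⁺]/K1 + K2/[H⁺]) = 1 / (1 + 10^-1.59 + 10^-1.57)
   = 1 / (1 + 0.025704 + 0.026915) = 1/1.0526 = 0.9500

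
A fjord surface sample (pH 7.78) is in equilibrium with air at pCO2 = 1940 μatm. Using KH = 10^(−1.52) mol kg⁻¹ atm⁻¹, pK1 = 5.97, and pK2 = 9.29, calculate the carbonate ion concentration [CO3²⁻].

[CO2*] = KH · pCO2 = 10^(−1.52) × 1940×10^-6 = 5.859×10^-5 mol/kg
α₀ = 1/(1 + K1/[H⁺] + K1K2/[H⁺]²) = 1/(1 + 10^+1.81 + 10^+0.30) = 0.01480
DIC = [CO2*]/α₀ = 5.859×10^-5 / 0.01480 = 3.958 mmol/kg
[CO3²⁻] = α₂·DIC; α₂ = 0.02953, so [CO3²⁻] = 0.02953 × 3.958 = 0.117 mmol/kg

[CO3²⁻] = 0.117 mmol/kg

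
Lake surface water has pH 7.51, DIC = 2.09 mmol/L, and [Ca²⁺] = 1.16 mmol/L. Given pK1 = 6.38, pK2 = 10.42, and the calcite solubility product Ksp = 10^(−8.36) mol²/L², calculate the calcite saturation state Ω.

α₂ = 1 / (1 + [H⁺]/K2 + [H⁺]²/(K1K2)) = 1 / (1 + 10^+2.91 + 10^+1.78)
   = 1 / (1 + 812.83 + 60.256) = 1/874.09 = 0.001144
[CO3²⁻] = α₂ × DIC = 0.001144 × 2.09 = 0.002391 mmol/L = 2.391 μmol/L
Ksp = 10^(−8.36) = 4.365×10^-9
Ω = [Ca²⁺][CO3²⁻]/Ksp = (1.16×10^-3)(2.391×10^-6) / 4.365×10^-9 = 0.635

Ω = 0.635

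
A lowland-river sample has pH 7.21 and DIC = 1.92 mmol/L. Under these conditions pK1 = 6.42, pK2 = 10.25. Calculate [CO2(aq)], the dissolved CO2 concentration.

α₀ = 1 / (1 + K1/[H⁺] + K1K2/[H⁺]²) = 1 / (1 + 10^+0.79 + 10^-2.25)
   = 1 / (1 + 6.1660 + 0.0056234) = 1/7.1716 = 0.1394
[CO2*] = α₀ × DIC = 0.1394 × 1.92 = 0.268 mmol/L

[CO2*] = 0.268 mmol/L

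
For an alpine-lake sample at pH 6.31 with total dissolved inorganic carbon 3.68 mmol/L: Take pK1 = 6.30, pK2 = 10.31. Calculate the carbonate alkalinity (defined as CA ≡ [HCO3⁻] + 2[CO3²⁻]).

CA = [HCO3⁻] + 2[CO3²⁻] = (α₁ + 2α₂)·DIC
At pH 6.31: [H⁺]/K1 = 10^-0.01 = 0.97724, K2/[H⁺] = 10^-4.00 = 0.00010000
α₁ = 1/(1 + 0.97724 + 0.00010000) = 1/1.9773 = 0.5057; α₂ = α₁·K2/[H⁺] = 5.057×10^-5
α₁ + 2α₂ = 0.5058
CA = 0.5058 × 3.68 = 1.86 mmol/L

CA = 1.86 mmol/L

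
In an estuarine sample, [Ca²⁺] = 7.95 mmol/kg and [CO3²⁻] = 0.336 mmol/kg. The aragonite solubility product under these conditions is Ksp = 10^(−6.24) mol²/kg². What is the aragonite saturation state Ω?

Ω = 4.64

Ksp = 10^(−6.24) = 5.754×10^-7
Ω = [Ca²⁺][CO3²⁻]/Ksp = (7.95×10^-3)(0.336×10^-3) / 5.754×10^-7 = 4.64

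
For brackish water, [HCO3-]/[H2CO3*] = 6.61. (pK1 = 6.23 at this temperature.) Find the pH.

From K1 = [H⁺][HCO3-]/[H2CO3*]:  pH = pK1 + log₁₀([HCO3-]/[H2CO3*])
log₁₀(6.61) = +0.820
pH = 6.23 + (+0.820) = 7.05

pH = 7.05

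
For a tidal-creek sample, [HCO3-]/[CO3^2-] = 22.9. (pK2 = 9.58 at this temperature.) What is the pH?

From K2 = [H⁺][CO3^2-]/[HCO3-]:  pH = pK2 − log₁₀([HCO3-]/[CO3^2-])
log₁₀(22.9) = +1.360
pH = 9.58 − (+1.360) = 8.22

pH = 8.22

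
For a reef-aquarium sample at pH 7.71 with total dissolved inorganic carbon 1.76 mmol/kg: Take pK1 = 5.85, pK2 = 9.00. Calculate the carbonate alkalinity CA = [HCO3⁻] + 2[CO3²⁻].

CA = 1.82 mmol/kg

CA = [HCO3⁻] + 2[CO3²⁻] = (α₁ + 2α₂)·DIC
At pH 7.71: [H⁺]/K1 = 10^-1.86 = 0.013804, K2/[H⁺] = 10^-1.29 = 0.051286
α₁ = 1/(1 + 0.013804 + 0.051286) = 1/1.0651 = 0.9389; α₂ = α₁·K2/[H⁺] = 0.04815
α₁ + 2α₂ = 1.0352
CA = 1.0352 × 1.76 = 1.82 mmol/kg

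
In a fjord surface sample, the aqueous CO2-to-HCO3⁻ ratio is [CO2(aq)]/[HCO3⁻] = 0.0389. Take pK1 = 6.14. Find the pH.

From K1 = [H⁺][HCO3⁻]/[CO2(aq)]:  pH = pK1 − log₁₀([CO2(aq)]/[HCO3⁻])
log₁₀(0.0389) = -1.410
pH = 6.14 − (-1.410) = 7.55

pH = 7.55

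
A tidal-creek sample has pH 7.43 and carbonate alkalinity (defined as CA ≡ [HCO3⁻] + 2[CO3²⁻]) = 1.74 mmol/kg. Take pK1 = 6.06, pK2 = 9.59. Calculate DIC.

DIC = 1.80 mmol/kg

CA = [HCO3⁻] + 2[CO3²⁻] = (α₁ + 2α₂)·DIC
At pH 7.43: [H⁺]/K1 = 10^-1.37 = 0.042658, K2/[H⁺] = 10^-2.16 = 0.0069183
α₁ = 1/(1 + 0.042658 + 0.0069183) = 1/1.0496 = 0.9528; α₂ = α₁·K2/[H⁺] = 0.006592
α₁ + 2α₂ = 0.9659
DIC = CA / (α₁ + 2α₂) = 1.74 / 0.9659 = 1.80 mmol/kg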